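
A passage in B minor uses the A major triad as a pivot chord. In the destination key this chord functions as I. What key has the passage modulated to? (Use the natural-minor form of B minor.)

The numeral I denotes a major triad on scale degree 1. With A on degree 1, the tonic of the new key is A.
Degree 1 carries a major triad in major keys, so the destination is A major.
Check: the diatonic triads of A major are A (I), Bm (ii), C#m (iii), D (IV), E (V), F#m (vi), G#dim (vii°) — A major is indeed I.

A major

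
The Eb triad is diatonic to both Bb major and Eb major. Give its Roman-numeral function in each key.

The scale of Bb major is Bb C D Eb F G A; Eb is degree 4, and the triad built there (Eb-G-Bb) is major, so it is IV.
The scale of Eb major is Eb F G Ab Bb C D; Eb is degree 1, and the triad built there (Eb-G-Bb) is major, so it is I.

IV in Bb major; I in Eb major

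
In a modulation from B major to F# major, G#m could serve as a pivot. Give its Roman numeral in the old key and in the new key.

vi in B major; ii in F# major

The scale of B major is B C# D# E F# G# A#; G# is degree 6, and the triad built there (G#-B-D#) is minor, so it is vi.
The scale of F# major is F# G# A# B C# D# E#; G# is degree 2, and the triad built there (G#-B-D#) is minor, so it is ii.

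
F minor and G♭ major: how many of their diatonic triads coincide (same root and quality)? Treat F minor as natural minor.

2

Diatonic triads of F minor (natural minor): Fm (i), Gdim (ii°), A♭ (III), B♭m (iv), Cm (v), D♭ (VI), E♭ (VII).
Diatonic triads of G♭ major: G♭ (I), A♭m (ii), B♭m (iii), C♭ (IV), D♭ (V), E♭m (vi), Fdim (vii°).
Matching root and quality in both lists: B♭m, D♭.
That gives 2 common triads.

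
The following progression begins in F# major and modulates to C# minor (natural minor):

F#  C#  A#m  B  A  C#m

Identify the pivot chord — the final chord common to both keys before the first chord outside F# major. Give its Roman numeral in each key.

Chords diatonic to F# major: F#, G#m, A#m, B, C#, D#m, E#dim.
Reading the progression, the first chord not in that set is A, so the modulation leaves F# major there.
The chord immediately before A is B, which is diatonic to both keys: IV in F# major and VII in C# minor.

B — IV in F# major, VII in C# minor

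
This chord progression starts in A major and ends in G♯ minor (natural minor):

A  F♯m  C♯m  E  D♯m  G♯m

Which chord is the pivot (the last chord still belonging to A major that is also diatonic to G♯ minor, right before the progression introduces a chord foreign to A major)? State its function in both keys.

Chords diatonic to A major: A, Bm, C♯m, D, E, F♯m, G♯dim.
Reading the progression, the first chord not in that set is D♯m, so the modulation leaves A major there.
The chord immediately before D♯m is E, which is diatonic to both keys: V in A major and VI in G♯ minor.

E — V in A major, VI in G♯ minor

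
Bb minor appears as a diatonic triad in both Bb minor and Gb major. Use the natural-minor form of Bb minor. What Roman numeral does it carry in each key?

The scale of Bb minor (natural minor) is Bb C Db Eb F Gb Ab; Bb is degree 1, and the triad built there (Bb-Db-F) is minor, so it is i.
The scale of Gb major is Gb Ab Bb Cb Db Eb F; Bb is degree 3, and the triad built there (Bb-Db-F) is minor, so it is iii.

i in Bb minor; iii in Gb major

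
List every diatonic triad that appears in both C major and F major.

C, Dm, F, Am

Triads in C major: C (I), Dm (ii), Em (iii), F (IV), G (V), Am (vi), Bdim (vii°).
Triads in F major: F (I), Gm (ii), Am (iii), Bb (IV), C (V), Dm (vi), Edim (vii°).
Shared triads with their functions: C (I in C major, V in F major); Dm (ii in C major, vi in F major); F (IV in C major, I in F major); Am (vi in C major, iii in F major).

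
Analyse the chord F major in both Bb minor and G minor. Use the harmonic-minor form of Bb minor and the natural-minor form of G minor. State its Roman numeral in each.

V in Bb minor; VII in G minor

The scale of Bb minor (harmonic minor) is Bb C Db Eb F Gb A; F is degree 5, and the triad built there (F-A-C) is major, so it is V.
The scale of G minor (natural minor) is G A Bb C D Eb F; F is degree 7, and the triad built there (F-A-C) is major, so it is VII.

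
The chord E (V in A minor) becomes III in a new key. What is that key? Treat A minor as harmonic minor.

The numeral III denotes a major triad on scale degree 3. With E on degree 3, the tonic of the new key is C♯.
Degree 3 carries a major triad in natural-minor keys, so the destination is C♯ minor.
Check: the diatonic triads of C♯ minor (natural minor) are C♯m (i), D♯dim (ii°), E (III), F♯m (iv), G♯m (v), A (VI), B (VII) — E is indeed III.

C♯ minor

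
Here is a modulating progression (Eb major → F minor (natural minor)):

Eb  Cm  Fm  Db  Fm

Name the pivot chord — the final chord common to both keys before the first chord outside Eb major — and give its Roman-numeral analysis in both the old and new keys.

Chords diatonic to Eb major: Eb, Fm, Gm, Ab, Bb, Cm, Ddim.
Reading the progression, the first chord not in that set is Db, so the modulation leaves Eb major there.
The chord immediately before Db is Fm, which is diatonic to both keys: ii in Eb major and i in F minor.

Fm — ii in Eb major, i in F minor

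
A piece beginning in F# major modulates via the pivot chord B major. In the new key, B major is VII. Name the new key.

C# minor

The numeral VII denotes a major triad on scale degree 7. With B on degree 7, the tonic of the new key is C#.
Degree 7 carries a major triad in natural-minor keys, so the destination is C# minor.
Check: the diatonic triads of C# minor (natural minor) are C#m (i), D#dim (ii°), E (III), F#m (iv), G#m (v), A (VI), B (VII) — B major is indeed VII.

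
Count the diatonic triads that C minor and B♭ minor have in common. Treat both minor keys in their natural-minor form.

Diatonic triads of C minor (natural minor): Cm (i), Ddim (ii°), E♭ (III), Fm (iv), Gm (v), A♭ (VI), B♭ (VII).
Diatonic triads of B♭ minor (natural minor): B♭m (i), Cdim (ii°), D♭ (III), E♭m (iv), Fm (v), G♭ (VI), A♭ (VII).
Matching root and quality in both lists: Fm, A♭.
That gives 2 common triads.

2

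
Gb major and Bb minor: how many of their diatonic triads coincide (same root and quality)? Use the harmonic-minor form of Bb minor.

3

Diatonic triads of Gb major: Gb (I), Abm (ii), Bbm (iii), Cb (IV), Db (V), Ebm (vi), Fdim (vii°).
Diatonic triads of Bb minor (harmonic minor): Bbm (i), Cdim (ii°), Dbaug (III+), Ebm (iv), F (V), Gb (VI), Adim (vii°).
Matching root and quality in both lists: Gb, Bbm, Ebm.
That gives 3 common triads.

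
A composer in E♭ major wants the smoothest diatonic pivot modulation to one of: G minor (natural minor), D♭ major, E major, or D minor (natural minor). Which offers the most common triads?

G minor

Triads of E♭ major: E♭ (I), Fm (ii), Gm (iii), A♭ (IV), B♭ (V), Cm (vi), Ddim (vii°).
G minor (natural minor) shares 4: E♭, Gm, B♭, Cm.
D♭ major shares 2: Fm, A♭.
E major shares 0: none.
D minor (natural minor) shares 2: Gm, B♭.
The most common triads (4) are shared with G minor.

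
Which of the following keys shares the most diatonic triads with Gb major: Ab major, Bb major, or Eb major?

Ab major

Triads of Gb major: Gb (I), Abm (ii), Bbm (iii), Cb (IV), Db (V), Ebm (vi), Fdim (vii°).
Ab major shares 2: Bbm, Db.
Bb major shares 0: none.
Eb major shares 0: none.
The most common triads (2) are shared with Ab major.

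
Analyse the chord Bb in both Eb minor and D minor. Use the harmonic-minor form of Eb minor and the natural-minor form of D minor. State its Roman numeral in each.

The scale of Eb minor (harmonic minor) is Eb F Gb Ab Bb Cb D; Bb is degree 5, and the triad built there (Bb-D-F) is major, so it is V.
The scale of D minor (natural minor) is D E F G A Bb C; Bb is degree 6, and the triad built there (Bb-D-F) is major, so it is VI.

V in Eb minor; VI in D minor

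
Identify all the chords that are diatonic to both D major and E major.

Triads in D major: D major (I), E minor (ii), F# minor (iii), G major (IV), A major (V), B minor (vi), C# diminished (vii°).
Triads in E major: E major (I), F# minor (ii), G# minor (iii), A major (IV), B major (V), C# minor (vi), D# diminished (vii°).
Shared triads with their functions: F# minor (iii in D major, ii in E major); A major (V in D major, IV in E major).

F#m, A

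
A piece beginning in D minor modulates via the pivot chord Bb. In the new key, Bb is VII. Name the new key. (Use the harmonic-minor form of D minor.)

The numeral VII denotes a major triad on scale degree 7. With Bb on degree 7, the tonic of the new key is C.
Degree 7 carries a major triad in natural-minor keys, so the destination is C minor.
Check: the diatonic triads of C minor (natural minor) are Cm (i), Ddim (ii°), Eb (III), Fm (iv), Gm (v), Ab (VI), Bb (VII) — Bb is indeed VII.

C minor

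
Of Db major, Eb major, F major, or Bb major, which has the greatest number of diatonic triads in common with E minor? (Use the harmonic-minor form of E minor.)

F major

Triads of E minor (harmonic minor): E minor (i), F# diminished (ii°), G augmented (III+), A minor (iv), B major (V), C major (VI), D# diminished (vii°).
Db major shares 0: none.
Eb major shares 0: none.
F major shares 2: Am, C.
Bb major shares 0: none.
The most common triads (2) are shared with F major.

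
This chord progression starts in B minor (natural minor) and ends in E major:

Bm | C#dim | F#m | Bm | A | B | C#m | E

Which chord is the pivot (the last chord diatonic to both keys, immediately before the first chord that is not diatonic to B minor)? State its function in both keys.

A — VII in B minor, IV in E major

Chords diatonic to B minor: Bm, C#dim, D, Em, F#m, G, A.
Reading the progression, the first chord not in that set is B, so the modulation leaves B minor there.
The chord immediately before B is A, which is diatonic to both keys: VII in B minor and IV in E major.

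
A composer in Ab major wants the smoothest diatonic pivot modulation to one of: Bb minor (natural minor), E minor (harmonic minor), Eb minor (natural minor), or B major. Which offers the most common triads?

Bb minor

Triads of Ab major: Ab major (I), Bb minor (ii), C minor (iii), Db major (IV), Eb major (V), F minor (vi), G diminished (vii°).
Bb minor (natural minor) shares 4: Ab, Bbm, Db, Fm.
E minor (harmonic minor) shares 0: none.
Eb minor (natural minor) shares 2: Bbm, Db.
B major shares 0: none.
The most common triads (4) are shared with Bb minor.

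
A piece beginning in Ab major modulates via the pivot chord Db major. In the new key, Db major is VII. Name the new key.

Eb minor

The numeral VII denotes a major triad on scale degree 7. With Db on degree 7, the tonic of the new key is Eb.
Degree 7 carries a major triad in natural-minor keys, so the destination is Eb minor.
Check: the diatonic triads of Eb minor (natural minor) are Ebm (i), Fdim (ii°), Gb (III), Abm (iv), Bbm (v), Cb (VI), Db (VII) — Db major is indeed VII.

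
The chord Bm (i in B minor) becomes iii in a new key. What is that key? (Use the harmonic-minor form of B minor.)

The numeral iii denotes a minor triad on scale degree 3. With B on degree 3, the tonic of the new key is G.
Degree 3 carries a minor triad in major keys, so the destination is G major.
Check: the diatonic triads of G major are G (I), Am (ii), Bm (iii), C (IV), D (V), Em (vi), F#dim (vii°) — Bm is indeed iii.

G major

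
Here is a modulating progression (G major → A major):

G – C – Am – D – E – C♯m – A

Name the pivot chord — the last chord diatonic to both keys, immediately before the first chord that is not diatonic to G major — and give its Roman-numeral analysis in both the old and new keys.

D — V in G major, IV in A major

Chords diatonic to G major: G, Am, Bm, C, D, Em, F♯dim.
Reading the progression, the first chord not in that set is E, so the modulation leaves G major there.
The chord immediately before E is D, which is diatonic to both keys: V in G major and IV in A major.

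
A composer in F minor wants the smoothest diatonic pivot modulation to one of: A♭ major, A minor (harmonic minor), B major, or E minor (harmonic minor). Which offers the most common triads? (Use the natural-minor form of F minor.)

Triads of F minor (natural minor): Fm (i), Gdim (ii°), A♭ (III), B♭m (iv), Cm (v), D♭ (VI), E♭ (VII).
A♭ major shares 7: Fm, Gdim, A♭, B♭m, Cm, D♭, E♭.
A minor (harmonic minor) shares 0: none.
B major shares 0: none.
E minor (harmonic minor) shares 0: none.
The most common triads (7) are shared with A♭ major.

A♭ major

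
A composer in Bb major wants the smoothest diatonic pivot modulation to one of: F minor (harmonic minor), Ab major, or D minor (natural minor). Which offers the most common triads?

D minor

Triads of Bb major: Bb major (I), C minor (ii), D minor (iii), Eb major (IV), F major (V), G minor (vi), A diminished (vii°).
F minor (harmonic minor) shares 0: none.
Ab major shares 2: Cm, Eb.
D minor (natural minor) shares 4: Bb, Dm, F, Gm.
The most common triads (4) are shared with D minor.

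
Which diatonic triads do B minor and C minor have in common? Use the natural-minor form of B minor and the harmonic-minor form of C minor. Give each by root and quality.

G

Triads in B minor (natural minor): Bm (i), C♯dim (ii°), D (III), Em (iv), F♯m (v), G (VI), A (VII).
Triads in C minor (harmonic minor): Cm (i), Ddim (ii°), E♭aug (III+), Fm (iv), G (V), A♭ (VI), Bdim (vii°).
Shared triads with their functions: G (VI in B minor, V in C minor).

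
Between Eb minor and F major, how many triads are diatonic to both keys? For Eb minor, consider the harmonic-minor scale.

1

Diatonic triads of Eb minor (harmonic minor): Ebm (i), Fdim (ii°), Gbaug (III+), Abm (iv), Bb (V), Cb (VI), Ddim (vii°).
Diatonic triads of F major: F (I), Gm (ii), Am (iii), Bb (IV), C (V), Dm (vi), Edim (vii°).
Matching root and quality in both lists: Bb.
That gives 1 common triad.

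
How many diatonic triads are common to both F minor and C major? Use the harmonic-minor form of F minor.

1

Diatonic triads of F minor (harmonic minor): Fm (i), Gdim (ii°), A♭aug (III+), B♭m (iv), C (V), D♭ (VI), Edim (vii°).
Diatonic triads of C major: C (I), Dm (ii), Em (iii), F (IV), G (V), Am (vi), Bdim (vii°).
Matching root and quality in both lists: C.
That gives 1 common triad.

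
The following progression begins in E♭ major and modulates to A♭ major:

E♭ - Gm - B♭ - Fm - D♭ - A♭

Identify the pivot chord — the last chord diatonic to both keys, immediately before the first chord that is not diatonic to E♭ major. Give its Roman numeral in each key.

Chords diatonic to E♭ major: E♭, Fm, Gm, A♭, B♭, Cm, Ddim.
Reading the progression, the first chord not in that set is D♭, so the modulation leaves E♭ major there.
The chord immediately before D♭ is Fm, which is diatonic to both keys: ii in E♭ major and vi in A♭ major.

Fm — ii in E♭ major, vi in A♭ major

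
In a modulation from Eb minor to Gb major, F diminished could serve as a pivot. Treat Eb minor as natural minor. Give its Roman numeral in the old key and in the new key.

The scale of Eb minor (natural minor) is Eb F Gb Ab Bb Cb Db; F is degree 2, and the triad built there (F-Ab-Cb) is diminished, so it is ii°.
The scale of Gb major is Gb Ab Bb Cb Db Eb F; F is degree 7, and the triad built there (F-Ab-Cb) is diminished, so it is vii°.

ii° in Eb minor; vii° in Gb major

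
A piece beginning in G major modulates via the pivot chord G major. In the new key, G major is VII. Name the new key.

The numeral VII denotes a major triad on scale degree 7. With G on degree 7, the tonic of the new key is A.
Degree 7 carries a major triad in natural-minor keys, so the destination is A minor.
Check: the diatonic triads of A minor (natural minor) are Am (i), Bdim (ii°), C (III), Dm (iv), Em (v), F (VI), G (VII) — G major is indeed VII.

A minor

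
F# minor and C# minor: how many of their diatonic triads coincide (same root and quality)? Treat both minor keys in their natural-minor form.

4

Diatonic triads of F# minor (natural minor): F#m (i), G#dim (ii°), A (III), Bm (iv), C#m (v), D (VI), E (VII).
Diatonic triads of C# minor (natural minor): C#m (i), D#dim (ii°), E (III), F#m (iv), G#m (v), A (VI), B (VII).
Matching root and quality in both lists: F#m, A, C#m, E.
That gives 4 common triads.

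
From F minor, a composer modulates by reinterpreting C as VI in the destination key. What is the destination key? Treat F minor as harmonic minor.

The numeral VI denotes a major triad on scale degree 6. With C on degree 6, the tonic of the new key is E.
Degree 6 carries a major triad in minor keys, so the destination is E minor.
Check: the diatonic triads of E minor (natural minor) are Em (i), F♯dim (ii°), G (III), Am (iv), Bm (v), C (VI), D (VII) — C is indeed VI.

E minor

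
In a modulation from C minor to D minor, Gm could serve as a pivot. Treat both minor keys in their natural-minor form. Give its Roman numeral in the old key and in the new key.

v in C minor; iv in D minor

The scale of C minor (natural minor) is C D E♭ F G A♭ B♭; G is degree 5, and the triad built there (G-B♭-D) is minor, so it is v.
The scale of D minor (natural minor) is D E F G A B♭ C; G is degree 4, and the triad built there (G-B♭-D) is minor, so it is iv.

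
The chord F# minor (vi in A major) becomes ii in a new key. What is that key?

E major

The numeral ii denotes a minor triad on scale degree 2. With F# on degree 2, the tonic of the new key is E.
Degree 2 carries a minor triad in major keys, so the destination is E major.
Check: the diatonic triads of E major are E (I), F#m (ii), G#m (iii), A (IV), B (V), C#m (vi), D#dim (vii°) — F# minor is indeed ii.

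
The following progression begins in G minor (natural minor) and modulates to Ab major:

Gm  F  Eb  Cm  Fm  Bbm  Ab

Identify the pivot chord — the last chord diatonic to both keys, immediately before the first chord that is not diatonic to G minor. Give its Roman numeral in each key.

Cm — iv in G minor, iii in Ab major

Chords diatonic to G minor: Gm, Adim, Bb, Cm, Dm, Eb, F.
Reading the progression, the first chord not in that set is Fm, so the modulation leaves G minor there.
The chord immediately before Fm is Cm, which is diatonic to both keys: iv in G minor and iii in Ab major.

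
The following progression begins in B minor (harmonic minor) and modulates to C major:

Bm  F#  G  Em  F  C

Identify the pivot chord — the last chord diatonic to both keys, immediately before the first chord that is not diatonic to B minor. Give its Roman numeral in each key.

Em — iv in B minor, iii in C major

Chords diatonic to B minor: Bm, C#dim, Daug, Em, F#, G, A#dim.
Reading the progression, the first chord not in that set is F, so the modulation leaves B minor there.
The chord immediately before F is Em, which is diatonic to both keys: iv in B minor and iii in C major.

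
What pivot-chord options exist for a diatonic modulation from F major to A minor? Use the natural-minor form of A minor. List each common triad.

Triads in F major: F (I), Gm (ii), Am (iii), Bb (IV), C (V), Dm (vi), Edim (vii°).
Triads in A minor (natural minor): Am (i), Bdim (ii°), C (III), Dm (iv), Em (v), F (VI), G (VII).
Shared triads with their functions: F (I in F major, VI in A minor); Am (iii in F major, i in A minor); C (V in F major, III in A minor); Dm (vi in F major, iv in A minor).

F, Am, C, Dm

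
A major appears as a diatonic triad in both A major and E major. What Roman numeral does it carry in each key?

The scale of A major is A B C♯ D E F♯ G♯; A is degree 1, and the triad built there (A-C♯-E) is major, so it is I.
The scale of E major is E F♯ G♯ A B C♯ D♯; A is degree 4, and the triad built there (A-C♯-E) is major, so it is IV.

I in A major; IV in E major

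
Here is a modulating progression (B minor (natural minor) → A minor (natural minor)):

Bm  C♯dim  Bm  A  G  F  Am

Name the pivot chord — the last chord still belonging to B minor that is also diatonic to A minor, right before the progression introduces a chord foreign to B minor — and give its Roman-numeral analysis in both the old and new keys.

Chords diatonic to B minor: Bm, C♯dim, D, Em, F♯m, G, A.
Reading the progression, the first chord not in that set is F, so the modulation leaves B minor there.
The chord immediately before F is G, which is diatonic to both keys: VI in B minor and VII in A minor.

G — VI in B minor, VII in A minor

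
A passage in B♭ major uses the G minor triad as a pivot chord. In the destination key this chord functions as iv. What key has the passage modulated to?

The numeral iv denotes a minor triad on scale degree 4. With G on degree 4, the tonic of the new key is D.
Degree 4 carries a minor triad in minor keys, so the destination is D minor.
Check: the diatonic triads of D minor (natural minor) are Dm (i), Edim (ii°), F (III), Gm (iv), Am (v), B♭ (VI), C (VII) — G minor is indeed iv.

D minor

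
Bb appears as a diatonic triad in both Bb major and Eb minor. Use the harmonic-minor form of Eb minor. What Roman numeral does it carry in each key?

The scale of Bb major is Bb C D Eb F G A; Bb is degree 1, and the triad built there (Bb-D-F) is major, so it is I.
The scale of Eb minor (harmonic minor) is Eb F Gb Ab Bb Cb D; Bb is degree 5, and the triad built there (Bb-D-F) is major, so it is V.

I in Bb major; V in Eb minor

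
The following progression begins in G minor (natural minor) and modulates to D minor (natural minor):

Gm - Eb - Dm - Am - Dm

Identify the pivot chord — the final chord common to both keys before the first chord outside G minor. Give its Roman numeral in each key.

Dm — v in G minor, i in D minor

Chords diatonic to G minor: Gm, Adim, Bb, Cm, Dm, Eb, F.
Reading the progression, the first chord not in that set is Am, so the modulation leaves G minor there.
The chord immediately before Am is Dm, which is diatonic to both keys: v in G minor and i in D minor.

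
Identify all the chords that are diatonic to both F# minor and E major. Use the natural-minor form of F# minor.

F#m, A, C#m, E

Triads in F# minor (natural minor): F#m (i), G#dim (ii°), A (III), Bm (iv), C#m (v), D (VI), E (VII).
Triads in E major: E (I), F#m (ii), G#m (iii), A (IV), B (V), C#m (vi), D#dim (vii°).
Shared triads with their functions: F#m (i in F# minor, ii in E major); A (III in F# minor, IV in E major); C#m (v in F# minor, vi in E major); E (VII in F# minor, I in E major).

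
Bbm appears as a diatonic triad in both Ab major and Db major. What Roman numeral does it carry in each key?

ii in Ab major; vi in Db major

The scale of Ab major is Ab Bb C Db Eb F G; Bb is degree 2, and the triad built there (Bb-Db-F) is minor, so it is ii.
The scale of Db major is Db Eb F Gb Ab Bb C; Bb is degree 6, and the triad built there (Bb-Db-F) is minor, so it is vi.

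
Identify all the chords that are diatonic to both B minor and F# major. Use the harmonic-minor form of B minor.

Triads in B minor (harmonic minor): Bm (i), C#dim (ii°), Daug (III+), Em (iv), F# (V), G (VI), A#dim (vii°).
Triads in F# major: F# (I), G#m (ii), A#m (iii), B (IV), C# (V), D#m (vi), E#dim (vii°).
Shared triads with their functions: F# (V in B minor, I in F# major).

F#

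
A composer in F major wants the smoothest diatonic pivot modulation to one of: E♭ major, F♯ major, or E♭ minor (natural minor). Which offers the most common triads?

Triads of F major: F major (I), G minor (ii), A minor (iii), B♭ major (IV), C major (V), D minor (vi), E diminished (vii°).
E♭ major shares 2: Gm, B♭.
F♯ major shares 0: none.
E♭ minor (natural minor) shares 0: none.
The most common triads (2) are shared with E♭ major.

E♭ major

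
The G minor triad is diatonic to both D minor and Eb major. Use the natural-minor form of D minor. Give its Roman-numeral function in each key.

iv in D minor; iii in Eb major

The scale of D minor (natural minor) is D E F G A Bb C; G is degree 4, and the triad built there (G-Bb-D) is minor, so it is iv.
The scale of Eb major is Eb F G Ab Bb C D; G is degree 3, and the triad built there (G-Bb-D) is minor, so it is iii.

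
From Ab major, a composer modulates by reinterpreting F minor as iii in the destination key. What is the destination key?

The numeral iii denotes a minor triad on scale degree 3. With F on degree 3, the tonic of the new key is Db.
Degree 3 carries a minor triad in major keys, so the destination is Db major.
Check: the diatonic triads of Db major are Db (I), Ebm (ii), Fm (iii), Gb (IV), Ab (V), Bbm (vi), Cdim (vii°) — F minor is indeed iii.

Db major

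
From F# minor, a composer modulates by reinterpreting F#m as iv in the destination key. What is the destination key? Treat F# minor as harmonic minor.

C# minor

The numeral iv denotes a minor triad on scale degree 4. With F# on degree 4, the tonic of the new key is C#.
Degree 4 carries a minor triad in minor keys, so the destination is C# minor.
Check: the diatonic triads of C# minor (natural minor) are C#m (i), D#dim (ii°), E (III), F#m (iv), G#m (v), A (VI), B (VII) — F#m is indeed iv.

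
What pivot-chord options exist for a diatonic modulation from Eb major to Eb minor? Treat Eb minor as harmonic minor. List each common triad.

Bb, Ddim

Triads in Eb major: Eb (I), Fm (ii), Gm (iii), Ab (IV), Bb (V), Cm (vi), Ddim (vii°).
Triads in Eb minor (harmonic minor): Ebm (i), Fdim (ii°), Gbaug (III+), Abm (iv), Bb (V), Cb (VI), Ddim (vii°).
Shared triads with their functions: Bb (V in Eb major, V in Eb minor); Ddim (vii° in Eb major, vii° in Eb minor).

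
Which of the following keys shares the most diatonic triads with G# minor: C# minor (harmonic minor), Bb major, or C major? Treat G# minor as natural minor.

C# minor

Triads of G# minor (natural minor): G# minor (i), A# diminished (ii°), B major (III), C# minor (iv), D# minor (v), E major (VI), F# major (VII).
C# minor (harmonic minor) shares 1: C#m.
Bb major shares 0: none.
C major shares 0: none.
The most common triads (1) are shared with C# minor.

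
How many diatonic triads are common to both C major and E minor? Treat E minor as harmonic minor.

3

Diatonic triads of C major: C (I), Dm (ii), Em (iii), F (IV), G (V), Am (vi), Bdim (vii°).
Diatonic triads of E minor (harmonic minor): Em (i), F#dim (ii°), Gaug (III+), Am (iv), B (V), C (VI), D#dim (vii°).
Matching root and quality in both lists: C, Em, Am.
That gives 3 common triads.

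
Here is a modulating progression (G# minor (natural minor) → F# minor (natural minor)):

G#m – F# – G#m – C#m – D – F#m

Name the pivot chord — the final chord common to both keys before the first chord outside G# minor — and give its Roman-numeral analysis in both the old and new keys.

Chords diatonic to G# minor: G#m, A#dim, B, C#m, D#m, E, F#.
Reading the progression, the first chord not in that set is D, so the modulation leaves G# minor there.
The chord immediately before D is C#m, which is diatonic to both keys: iv in G# minor and v in F# minor.

C#m — iv in G# minor, v in F# minor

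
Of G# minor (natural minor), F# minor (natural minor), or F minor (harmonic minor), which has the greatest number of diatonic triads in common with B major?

G# minor

Triads of B major: B (I), C#m (ii), D#m (iii), E (IV), F# (V), G#m (vi), A#dim (vii°).
G# minor (natural minor) shares 7: B, C#m, D#m, E, F#, G#m, A#dim.
F# minor (natural minor) shares 2: C#m, E.
F minor (harmonic minor) shares 0: none.
The most common triads (7) are shared with G# minor.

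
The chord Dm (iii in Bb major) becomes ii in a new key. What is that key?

The numeral ii denotes a minor triad on scale degree 2. With D on degree 2, the tonic of the new key is C.
Degree 2 carries a minor triad in major keys, so the destination is C major.
Check: the diatonic triads of C major are C (I), Dm (ii), Em (iii), F (IV), G (V), Am (vi), Bdim (vii°) — Dm is indeed ii.

C major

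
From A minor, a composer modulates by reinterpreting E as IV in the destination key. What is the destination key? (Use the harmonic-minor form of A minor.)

The numeral IV denotes a major triad on scale degree 4. With E on degree 4, the tonic of the new key is B.
Degree 4 carries a major triad in major keys, so the destination is B major.
Check: the diatonic triads of B major are B (I), C#m (ii), D#m (iii), E (IV), F# (V), G#m (vi), A#dim (vii°) — E is indeed IV.

B major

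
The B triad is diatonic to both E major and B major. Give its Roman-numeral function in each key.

V in E major; I in B major

The scale of E major is E F♯ G♯ A B C♯ D♯; B is degree 5, and the triad built there (B-D♯-F♯) is major, so it is V.
The scale of B major is B C♯ D♯ E F♯ G♯ A♯; B is degree 1, and the triad built there (B-D♯-F♯) is major, so it is I.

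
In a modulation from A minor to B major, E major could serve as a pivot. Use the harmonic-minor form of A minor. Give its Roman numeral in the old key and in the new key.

V in A minor; IV in B major

The scale of A minor (harmonic minor) is A B C D E F G♯; E is degree 5, and the triad built there (E-G♯-B) is major, so it is V.
The scale of B major is B C♯ D♯ E F♯ G♯ A♯; E is degree 4, and the triad built there (E-G♯-B) is major, so it is IV.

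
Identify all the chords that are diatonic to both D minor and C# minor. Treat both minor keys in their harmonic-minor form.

Triads in D minor (harmonic minor): D minor (i), E diminished (ii°), F augmented (III+), G minor (iv), A major (V), Bb major (VI), C# diminished (vii°).
Triads in C# minor (harmonic minor): C# minor (i), D# diminished (ii°), E augmented (III+), F# minor (iv), G# major (V), A major (VI), B# diminished (vii°).
Shared triads with their functions: A major (V in D minor, VI in C# minor).

A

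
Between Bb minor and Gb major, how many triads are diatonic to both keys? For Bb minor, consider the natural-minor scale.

4

Diatonic triads of Bb minor (natural minor): Bbm (i), Cdim (ii°), Db (III), Ebm (iv), Fm (v), Gb (VI), Ab (VII).
Diatonic triads of Gb major: Gb (I), Abm (ii), Bbm (iii), Cb (IV), Db (V), Ebm (vi), Fdim (vii°).
Matching root and quality in both lists: Bbm, Db, Ebm, Gb.
That gives 4 common triads.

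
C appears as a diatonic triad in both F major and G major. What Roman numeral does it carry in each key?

V in F major; IV in G major

The scale of F major is F G A B♭ C D E; C is degree 5, and the triad built there (C-E-G) is major, so it is V.
The scale of G major is G A B C D E F♯; C is degree 4, and the triad built there (C-E-G) is major, so it is IV.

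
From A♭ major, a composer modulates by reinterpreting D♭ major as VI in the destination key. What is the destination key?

F minor

The numeral VI denotes a major triad on scale degree 6. With D♭ on degree 6, the tonic of the new key is F.
Degree 6 carries a major triad in minor keys, so the destination is F minor.
Check: the diatonic triads of F minor (natural minor) are Fm (i), Gdim (ii°), A♭ (III), B♭m (iv), Cm (v), D♭ (VI), E♭ (VII) — D♭ major is indeed VI.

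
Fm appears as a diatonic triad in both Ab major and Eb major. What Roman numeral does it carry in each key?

The scale of Ab major is Ab Bb C Db Eb F G; F is degree 6, and the triad built there (F-Ab-C) is minor, so it is vi.
The scale of Eb major is Eb F G Ab Bb C D; F is degree 2, and the triad built there (F-Ab-C) is minor, so it is ii.

vi in Ab major; ii in Eb major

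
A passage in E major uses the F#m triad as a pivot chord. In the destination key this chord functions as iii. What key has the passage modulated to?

The numeral iii denotes a minor triad on scale degree 3. With F# on degree 3, the tonic of the new key is D.
Degree 3 carries a minor triad in major keys, so the destination is D major.
Check: the diatonic triads of D major are D (I), Em (ii), F#m (iii), G (IV), A (V), Bm (vi), C#dim (vii°) — F#m is indeed iii.

D major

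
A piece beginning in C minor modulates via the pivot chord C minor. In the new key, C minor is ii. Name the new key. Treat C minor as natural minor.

Bb major

The numeral ii denotes a minor triad on scale degree 2. With C on degree 2, the tonic of the new key is Bb.
Degree 2 carries a minor triad in major keys, so the destination is Bb major.
Check: the diatonic triads of Bb major are Bb (I), Cm (ii), Dm (iii), Eb (IV), F (V), Gm (vi), Adim (vii°) — C minor is indeed ii.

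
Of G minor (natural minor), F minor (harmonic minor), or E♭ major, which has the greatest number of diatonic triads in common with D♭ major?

F minor

Triads of D♭ major: D♭ major (I), E♭ minor (ii), F minor (iii), G♭ major (IV), A♭ major (V), B♭ minor (vi), C diminished (vii°).
G minor (natural minor) shares 0: none.
F minor (harmonic minor) shares 3: D♭, Fm, B♭m.
E♭ major shares 2: Fm, A♭.
The most common triads (3) are shared with F minor.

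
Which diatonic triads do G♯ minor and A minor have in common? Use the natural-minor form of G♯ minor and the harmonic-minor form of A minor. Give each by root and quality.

E

Triads in G♯ minor (natural minor): G♯m (i), A♯dim (ii°), B (III), C♯m (iv), D♯m (v), E (VI), F♯ (VII).
Triads in A minor (harmonic minor): Am (i), Bdim (ii°), Caug (III+), Dm (iv), E (V), F (VI), G♯dim (vii°).
Shared triads with their functions: E (VI in G♯ minor, V in A minor).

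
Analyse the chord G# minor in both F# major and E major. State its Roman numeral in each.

ii in F# major; iii in E major

The scale of F# major is F# G# A# B C# D# E#; G# is degree 2, and the triad built there (G#-B-D#) is minor, so it is ii.
The scale of E major is E F# G# A B C# D#; G# is degree 3, and the triad built there (G#-B-D#) is minor, so it is iii.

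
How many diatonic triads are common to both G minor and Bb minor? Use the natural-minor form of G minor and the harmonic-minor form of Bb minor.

Diatonic triads of G minor (natural minor): G minor (i), A diminished (ii°), Bb major (III), C minor (iv), D minor (v), Eb major (VI), F major (VII).
Diatonic triads of Bb minor (harmonic minor): Bb minor (i), C diminished (ii°), Db augmented (III+), Eb minor (iv), F major (V), Gb major (VI), A diminished (vii°).
Matching root and quality in both lists: A diminished, F major.
That gives 2 common triads.

2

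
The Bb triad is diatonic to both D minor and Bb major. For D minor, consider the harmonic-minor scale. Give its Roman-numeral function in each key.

VI in D minor; I in Bb major

The scale of D minor (harmonic minor) is D E F G A Bb C#; Bb is degree 6, and the triad built there (Bb-D-F) is major, so it is VI.
The scale of Bb major is Bb C D Eb F G A; Bb is degree 1, and the triad built there (Bb-D-F) is major, so it is I.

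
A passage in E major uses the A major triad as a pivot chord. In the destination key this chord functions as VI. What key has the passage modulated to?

The numeral VI denotes a major triad on scale degree 6. With A on degree 6, the tonic of the new key is C♯.
Degree 6 carries a major triad in minor keys, so the destination is C♯ minor.
Check: the diatonic triads of C♯ minor (natural minor) are C♯m (i), D♯dim (ii°), E (III), F♯m (iv), G♯m (v), A (VI), B (VII) — A major is indeed VI.

C♯ minor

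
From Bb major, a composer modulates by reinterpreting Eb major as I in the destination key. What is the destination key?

The numeral I denotes a major triad on scale degree 1. With Eb on degree 1, the tonic of the new key is Eb.
Degree 1 carries a major triad in major keys, so the destination is Eb major.
Check: the diatonic triads of Eb major are Eb (I), Fm (ii), Gm (iii), Ab (IV), Bb (V), Cm (vi), Ddim (vii°) — Eb major is indeed I.

Eb major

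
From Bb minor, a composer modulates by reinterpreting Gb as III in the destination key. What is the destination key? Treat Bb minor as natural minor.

Eb minor

The numeral III denotes a major triad on scale degree 3. With Gb on degree 3, the tonic of the new key is Eb.
Degree 3 carries a major triad in natural-minor keys, so the destination is Eb minor.
Check: the diatonic triads of Eb minor (natural minor) are Ebm (i), Fdim (ii°), Gb (III), Abm (iv), Bbm (v), Cb (VI), Db (VII) — Gb is indeed III.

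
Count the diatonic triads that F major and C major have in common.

Diatonic triads of F major: F (I), Gm (ii), Am (iii), Bb (IV), C (V), Dm (vi), Edim (vii°).
Diatonic triads of C major: C (I), Dm (ii), Em (iii), F (IV), G (V), Am (vi), Bdim (vii°).
Matching root and quality in both lists: F, Am, C, Dm.
That gives 4 common triads.

4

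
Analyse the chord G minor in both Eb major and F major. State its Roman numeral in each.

The scale of Eb major is Eb F G Ab Bb C D; G is degree 3, and the triad built there (G-Bb-D) is minor, so it is iii.
The scale of F major is F G A Bb C D E; G is degree 2, and the triad built there (G-Bb-D) is minor, so it is ii.

iii in Eb major; ii in F major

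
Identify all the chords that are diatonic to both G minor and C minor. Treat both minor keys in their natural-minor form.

Gm, B♭, Cm, E♭

Triads in G minor (natural minor): Gm (i), Adim (ii°), B♭ (III), Cm (iv), Dm (v), E♭ (VI), F (VII).
Triads in C minor (natural minor): Cm (i), Ddim (ii°), E♭ (III), Fm (iv), Gm (v), A♭ (VI), B♭ (VII).
Shared triads with their functions: Gm (i in G minor, v in C minor); B♭ (III in G minor, VII in C minor); Cm (iv in G minor, i in C minor); E♭ (VI in G minor, III in C minor).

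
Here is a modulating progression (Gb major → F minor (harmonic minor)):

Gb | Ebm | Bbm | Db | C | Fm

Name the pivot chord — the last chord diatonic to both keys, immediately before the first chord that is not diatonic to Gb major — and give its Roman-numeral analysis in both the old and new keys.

Chords diatonic to Gb major: Gb, Abm, Bbm, Cb, Db, Ebm, Fdim.
Reading the progression, the first chord not in that set is C, so the modulation leaves Gb major there.
The chord immediately before C is Db, which is diatonic to both keys: V in Gb major and VI in F minor.

Db — V in Gb major, VI in F minor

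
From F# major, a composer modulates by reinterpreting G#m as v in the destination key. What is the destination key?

The numeral v denotes a minor triad on scale degree 5. With G# on degree 5, the tonic of the new key is C#.
Degree 5 carries a minor triad in natural-minor keys, so the destination is C# minor.
Check: the diatonic triads of C# minor (natural minor) are C#m (i), D#dim (ii°), E (III), F#m (iv), G#m (v), A (VI), B (VII) — G#m is indeed v.

C# minor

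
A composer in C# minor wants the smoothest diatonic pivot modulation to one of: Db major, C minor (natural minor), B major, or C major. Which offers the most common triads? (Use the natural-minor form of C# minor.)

B major

Triads of C# minor (natural minor): C#m (i), D#dim (ii°), E (III), F#m (iv), G#m (v), A (VI), B (VII).
Db major shares 0: none.
C minor (natural minor) shares 0: none.
B major shares 4: C#m, E, G#m, B.
C major shares 0: none.
The most common triads (4) are shared with B major.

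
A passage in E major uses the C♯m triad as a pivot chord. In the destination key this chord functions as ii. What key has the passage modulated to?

B major

The numeral ii denotes a minor triad on scale degree 2. With C♯ on degree 2, the tonic of the new key is B.
Degree 2 carries a minor triad in major keys, so the destination is B major.
Check: the diatonic triads of B major are B (I), C♯m (ii), D♯m (iii), E (IV), F♯ (V), G♯m (vi), A♯dim (vii°) — C♯m is indeed ii.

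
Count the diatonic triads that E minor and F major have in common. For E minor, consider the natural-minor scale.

Diatonic triads of E minor (natural minor): E minor (i), F# diminished (ii°), G major (III), A minor (iv), B minor (v), C major (VI), D major (VII).
Diatonic triads of F major: F major (I), G minor (ii), A minor (iii), Bb major (IV), C major (V), D minor (vi), E diminished (vii°).
Matching root and quality in both lists: A minor, C major.
That gives 2 common triads.

2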